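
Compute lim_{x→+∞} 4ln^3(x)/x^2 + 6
The quotient is an ∞/∞ indeterminate form as x → +∞.
The polynomial denominator x^2 dominates the logarithmic numerator (any positive power of x ≫ ln^3(x) as x → ∞), so the quotient → 0.
Adding the constant: 0 + 6 = 6. Limit = 6.

Final answer: 6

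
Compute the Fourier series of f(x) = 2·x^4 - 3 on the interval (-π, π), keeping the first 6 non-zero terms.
(96 - 16·π^2)·cos(x) + (-6 + 4·π^2)·cos(2·x) + (32/27 - 16·π^2/9)·cos(3·x) + (-3/8 + π^2)·cos(4·x) + (96/625 - 16·π^2/25)·cos(5·x) - 3 + 2·π^4/5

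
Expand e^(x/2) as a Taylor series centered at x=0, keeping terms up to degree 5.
x^5/3840 + x^4/384 + x^3/48 + x^2/8 + x/2 + 1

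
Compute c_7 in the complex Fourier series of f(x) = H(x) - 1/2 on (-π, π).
Compute the real Fourier coefficients first: a_7 = 0, b_7 = 2/(7·π).
Then c_7 = (a_7 − i·b_7)/2 = -i/(7·π).

Final answer: -i/(7·π)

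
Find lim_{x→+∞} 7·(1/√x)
Evaluate the dominant behaviour as x → +∞; each term tends to a finite value or vanishes.
Limit = 0.

Final answer: 0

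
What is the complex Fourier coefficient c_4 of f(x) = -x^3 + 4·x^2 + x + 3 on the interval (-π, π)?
Compute the real Fourier coefficients first: a_4 = 1, b_4 = -11/16 + π^2/2.
Then c_4 = (a_4 − i·b_4)/2 = 1/2 - i·π^2/4 + 11·i/32.

Final answer: 1/2 - i·π^2/4 + 11·i/32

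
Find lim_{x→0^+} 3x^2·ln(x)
This is a 0·∞ indeterminate form at x → 0⁺.
Rewrite the product as 3·ln(x) / x^(-2) and apply L'Hôpital, or use the standard hierarchy x^(-2) ≫ |ln x| as x → 0⁺.
The indeterminate product → 0, so the limit = 0.

Final answer: 0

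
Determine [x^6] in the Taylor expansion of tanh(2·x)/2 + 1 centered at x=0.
Expand to order 6: tanh(2·x)/2 + 1 = 32·x^5/15 - 4·x^3/3 + x + 1 + O(x^7).
The coefficient of x^6 is 0.

Final answer: 0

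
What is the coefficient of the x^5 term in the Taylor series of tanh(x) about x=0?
Expand to order 5: tanh(x) = 2·x^5/15 - x^3/3 + x + O(x^6).
The coefficient of x^5 is 2/15.

Final answer: 2/15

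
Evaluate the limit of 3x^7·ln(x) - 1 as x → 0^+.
The product is a 0·∞ indeterminate form at x → 0⁺.
Rewrite the product as 3·ln(x) / x^(-7) and apply L'Hôpital, or use the standard hierarchy x^(-7) ≫ |ln x| as x → 0⁺.
The indeterminate product → 0, so the limit = -1.

Final answer: -1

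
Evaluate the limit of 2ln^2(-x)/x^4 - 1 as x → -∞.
The quotient is an ∞/∞ indeterminate form as x → -∞.
Compare growth rates of the dominant terms (exponentials ≫ polynomials ≫ logarithms), or apply L'Hôpital's rule; the quotient → 0.
Adding the constant: 0 - 1 = -1. Limit = -1.

Final answer: -1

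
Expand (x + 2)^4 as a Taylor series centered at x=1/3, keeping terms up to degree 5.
2401/81 + 1372·(x - 1/3)/27 + 98·(x - 1/3)^2/3 + 28·(x - 1/3)^3/3 + (x - 1/3)^4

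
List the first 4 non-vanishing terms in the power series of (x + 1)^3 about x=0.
x^3 + 3·x^2 + 3·x + 1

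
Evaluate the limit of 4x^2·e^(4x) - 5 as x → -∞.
The product is a 0·∞ indeterminate form at x → -∞.
Rewrite the product as 4x^2 / e^(-4x) (an ∞/∞ form) and apply L'Hôpital, or use the standard hierarchy e^(4|x|) ≫ |x^2| as x → -∞.
The indeterminate product → 0, so the limit = -5.

Final answer: -5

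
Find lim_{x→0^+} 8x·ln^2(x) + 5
The product is a 0·∞ indeterminate form at x → 0⁺.
Rewrite the product as 8·ln^2(x) / x^(-1) and apply L'Hôpital, or use the standard hierarchy x^(-1) ≫ |ln x|^2 as x → 0⁺.
The indeterminate product → 0, so the limit = 5.

Final answer: 5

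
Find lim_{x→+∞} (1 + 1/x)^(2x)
As x → +∞: write (1 + 1/x)^(2x) = ((1 + 1/x)^x)^2 → (e^1)^2 = e^2.
Limit = e^(2).

Final answer: e^(2)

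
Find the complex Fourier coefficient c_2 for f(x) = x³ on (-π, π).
Compute the real Fourier coefficients first: a_2 = 0, b_2 = 3/2 - π^2.
Then c_2 = (a_2 − i·b_2)/2 = -3·i/4 + i·π^2/2.

Final answer: -3·i/4 + i·π^2/2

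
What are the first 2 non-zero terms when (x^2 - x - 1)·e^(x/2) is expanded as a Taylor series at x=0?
-3·x/2 - 1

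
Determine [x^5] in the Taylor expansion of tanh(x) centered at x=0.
Expand to order 5: tanh(x) = 2·x^5/15 - x^3/3 + x + O(x^6).
The coefficient of x^5 is 2/15.

Final answer: 2/15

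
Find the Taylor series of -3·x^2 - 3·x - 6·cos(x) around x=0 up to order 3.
-3·x - 6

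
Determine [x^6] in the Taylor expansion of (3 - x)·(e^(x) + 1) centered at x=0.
Expand to order 6: (3 - x)·(e^(x) + 1) = -x^6/240 - x^5/60 - x^4/24 + x^2/2 + x + 6 + O(x^7).
The coefficient of x^6 is -1/240.

Final answer: -1/240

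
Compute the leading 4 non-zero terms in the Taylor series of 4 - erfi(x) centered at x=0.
-x^5/(5·√(π)) - 2·x^3/(3·√(π)) - 2·x/√(π) + 4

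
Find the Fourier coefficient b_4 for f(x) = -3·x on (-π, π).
b_4 = (1/π) ∫_{-π}^{π} f(x)·sin(4x) dx.
Evaluate the integral (use parity and integration by parts as needed): b_4 = 3/2.

Final answer: 3/2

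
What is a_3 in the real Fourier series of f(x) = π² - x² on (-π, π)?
a_3 = (1/π) ∫_{-π}^{π} f(x)·cos(3x) dx.
Evaluate the integral (use parity and integration by parts as needed): a_3 = 4/9.

Final answer: 4/9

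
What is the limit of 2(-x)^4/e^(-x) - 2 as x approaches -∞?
The quotient is an ∞/∞ indeterminate form as x → -∞.
Compare growth rates of the dominant terms (exponentials ≫ polynomials ≫ logarithms), or apply L'Hôpital's rule; the quotient → 0.
Adding the constant: 0 - 2 = -2. Limit = -2.

Final answer: -2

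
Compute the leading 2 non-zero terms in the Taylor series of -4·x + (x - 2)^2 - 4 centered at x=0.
x^2 - 8·x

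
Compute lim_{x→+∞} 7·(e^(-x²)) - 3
Evaluate the dominant behaviour as x → +∞; each term tends to a finite value or vanishes.
Limit = -3.

Final answer: -3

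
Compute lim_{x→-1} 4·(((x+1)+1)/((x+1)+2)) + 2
Direct substitution at x = -1 gives 4.

Final answer: 4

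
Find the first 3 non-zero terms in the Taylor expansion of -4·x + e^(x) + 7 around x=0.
x^2/2 - 3·x + 8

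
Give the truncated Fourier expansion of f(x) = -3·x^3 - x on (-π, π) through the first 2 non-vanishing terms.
(34 - 6·π^2)·sin(x) + (-7/2 + 3·π^2)·sin(2·x)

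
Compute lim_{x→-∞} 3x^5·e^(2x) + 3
The product is a 0·∞ indeterminate form at x → -∞.
Rewrite the product as 3x^5 / e^(-2x) (an ∞/∞ form) and apply L'Hôpital, or use the standard hierarchy e^(2|x|) ≫ |x^5| as x → -∞.
The indeterminate product → 0, so the limit = 3.

Final answer: 3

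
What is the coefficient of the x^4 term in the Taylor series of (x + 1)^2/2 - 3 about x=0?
Expand to order 4: (x + 1)^2/2 - 3 = x^2/2 + x - 5/2 + O(x^5).
The coefficient of x^4 is 0.

Final answer: 0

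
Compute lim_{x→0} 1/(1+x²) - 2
Direct substitution at x = 0 gives -1.

Final answer: -1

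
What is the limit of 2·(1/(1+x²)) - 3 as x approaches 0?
Direct substitution at x = 0 gives -1.

Final answer: -1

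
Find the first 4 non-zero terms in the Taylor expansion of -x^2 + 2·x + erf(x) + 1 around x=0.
-2·x^3/(3·√(π)) - x^2 + x·(2/√(π) + 2) + 1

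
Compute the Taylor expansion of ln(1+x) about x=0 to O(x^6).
x^5/5 - x^4/4 + x^3/3 - x^2/2 + x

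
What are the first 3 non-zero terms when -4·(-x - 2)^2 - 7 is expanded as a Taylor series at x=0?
-4·x^2 - 16·x - 23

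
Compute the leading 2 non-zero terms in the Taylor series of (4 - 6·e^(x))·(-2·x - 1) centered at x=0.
10·x + 2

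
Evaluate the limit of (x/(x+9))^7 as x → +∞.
As x → +∞: x/(x+9) = 1/(1 + 9/x) → 1, and the 7th power of a limit-1 base also → 1.
Limit = 1.

Final answer: 1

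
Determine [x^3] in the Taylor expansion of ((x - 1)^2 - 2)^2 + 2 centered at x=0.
Expand to order 3: ((x - 1)^2 - 2)^2 + 2 = -4·x^3 + 2·x^2 + 4·x + 3 + O(x^4).
The coefficient of x^3 is -4.

Final answer: -4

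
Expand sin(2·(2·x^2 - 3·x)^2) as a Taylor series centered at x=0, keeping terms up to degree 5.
8·x^4 - 24·x^3 + 18·x^2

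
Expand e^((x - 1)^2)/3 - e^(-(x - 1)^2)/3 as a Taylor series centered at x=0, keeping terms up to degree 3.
x^3·(-10·e/9 + 2·e^(-1)/9) + x^2·(e - e^(-1)/3) + x·(-2·e/3 - 2·e^(-1)/3) - e^(-1)/3 + e/3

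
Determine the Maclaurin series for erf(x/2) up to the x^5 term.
x^5/(160·√(π)) - x^3/(12·√(π)) + x/√(π)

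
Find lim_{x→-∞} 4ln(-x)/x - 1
The quotient is an ∞/∞ indeterminate form as x → -∞.
Compare growth rates of the dominant terms (exponentials ≫ polynomials ≫ logarithms), or apply L'Hôpital's rule; the quotient → 0.
Adding the constant: 0 - 1 = -1. Limit = -1.

Final answer: -1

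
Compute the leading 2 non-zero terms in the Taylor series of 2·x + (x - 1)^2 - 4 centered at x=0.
x^2 - 3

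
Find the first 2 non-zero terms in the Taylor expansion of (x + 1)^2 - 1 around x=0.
x^2 + 2·x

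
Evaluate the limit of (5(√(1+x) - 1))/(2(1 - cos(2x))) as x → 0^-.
Both numerator and denominator → 0 as x → 0^-; this is a 0/0 indeterminate form.
Expand each to leading order near x = 0: numerator ~ 5·x/2, denominator ~ 4·x^2.
The limit of the ratio is -∞.

Final answer: -∞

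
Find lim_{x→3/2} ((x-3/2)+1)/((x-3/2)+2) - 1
Direct substitution at x = 3/2 gives -1/2.

Final answer: -1/2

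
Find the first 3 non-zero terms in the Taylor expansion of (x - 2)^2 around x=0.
x^2 - 4·x + 4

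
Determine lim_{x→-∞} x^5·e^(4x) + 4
The product is a 0·∞ indeterminate form at x → -∞.
Rewrite the product as x^5 / e^(-4x) (an ∞/∞ form) and apply L'Hôpital, or use the standard hierarchy e^(4|x|) ≫ |x^5| as x → -∞.
The indeterminate product → 0, so the limit = 4.

Final answer: 4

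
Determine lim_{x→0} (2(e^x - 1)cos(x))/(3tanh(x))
Both numerator and denominator → 0 as x → 0; this is a 0/0 indeterminate form.
Expand each to leading order near x = 0: numerator ~ 2·x, denominator ~ 3·x.
The limit of the ratio is 2/3.

Final answer: 2/3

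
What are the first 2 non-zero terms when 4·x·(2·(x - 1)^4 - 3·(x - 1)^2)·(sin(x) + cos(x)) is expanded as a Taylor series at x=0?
-12·x^2 - 4·x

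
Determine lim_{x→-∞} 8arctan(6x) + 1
Evaluate the dominant behaviour as x → -∞; each term tends to a finite value or vanishes.
Limit = 1 - 4·π.

Final answer: 1 - 4·π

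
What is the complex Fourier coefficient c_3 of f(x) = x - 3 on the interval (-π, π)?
Compute the real Fourier coefficients first: a_3 = 0, b_3 = 2/3.
Then c_3 = (a_3 − i·b_3)/2 = -i/3.

Final answer: -i/3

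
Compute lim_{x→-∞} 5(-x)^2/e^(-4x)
This is an ∞/∞ indeterminate form as x → -∞.
Compare growth rates of the dominant terms (exponentials ≫ polynomials ≫ logarithms), or apply L'Hôpital's rule; the quotient → 0.
Limit = 0.

Final answer: 0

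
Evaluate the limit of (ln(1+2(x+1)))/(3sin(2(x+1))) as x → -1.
Both numerator and denominator → 0 as x → -1; this is a 0/0 indeterminate form.
Expand each to leading order near x = -1: numerator ~ 2·(x + 1), denominator ~ 6·(x + 1).
The limit of the ratio is 1/3.

Final answer: 1/3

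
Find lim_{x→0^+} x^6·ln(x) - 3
The product is a 0·∞ indeterminate form at x → 0⁺.
Rewrite the product as ln(x) / x^(-6) and apply L'Hôpital, or use the standard hierarchy x^(-6) ≫ |ln x| as x → 0⁺.
The indeterminate product → 0, so the limit = -3.

Final answer: -3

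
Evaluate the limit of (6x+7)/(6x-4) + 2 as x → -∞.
Evaluate the dominant behaviour as x → -∞; each term tends to a finite value or vanishes.
Limit = 3.

Final answer: 3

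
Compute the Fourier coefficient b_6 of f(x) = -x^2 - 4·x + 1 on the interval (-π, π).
b_6 = (1/π) ∫_{-π}^{π} f(x)·sin(6x) dx.
Evaluate the integral (use parity and integration by parts as needed): b_6 = 4/3.

Final answer: 4/3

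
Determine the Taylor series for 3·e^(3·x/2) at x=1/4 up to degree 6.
3·e^(3/8) + 9·e^(3/8)·(x - 1/4)/2 + 27·e^(3/8)·(x - 1/4)^2/8 + 27·e^(3/8)·(x - 1/4)^3/16 + 81·e^(3/8)·(x - 1/4)^4/128 + 243·e^(3/8)·(x - 1/4)^5/1280 + 243·e^(3/8)·(x - 1/4)^6/5120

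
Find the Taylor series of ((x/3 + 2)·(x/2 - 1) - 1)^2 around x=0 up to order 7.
x^4/36 + 2·x^3/9 - 5·x^2/9 - 4·x + 9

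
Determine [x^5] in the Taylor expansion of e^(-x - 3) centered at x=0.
Expand to order 5: e^(-x - 3) = -x^5·e^(-3)/120 + x^4·e^(-3)/24 - x^3·e^(-3)/6 + x^2·e^(-3)/2 - x·e^(-3) + e^(-3) + O(x^6).
The coefficient of x^5 is -e^(-3)/120.

Final answer: -e^(-3)/120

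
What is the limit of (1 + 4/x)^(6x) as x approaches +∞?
As x → +∞: write (1 + 4/x)^(6x) = ((1 + 4/x)^x)^6 → (e^4)^6 = e^24.
Limit = e^(24).

Final answer: e^(24)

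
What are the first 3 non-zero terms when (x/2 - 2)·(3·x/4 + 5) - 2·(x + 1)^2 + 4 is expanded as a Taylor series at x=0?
-13·x^2/8 - 3·x - 8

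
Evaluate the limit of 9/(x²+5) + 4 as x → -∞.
Evaluate the dominant behaviour as x → -∞; each term tends to a finite value or vanishes.
Limit = 4.

Final answer: 4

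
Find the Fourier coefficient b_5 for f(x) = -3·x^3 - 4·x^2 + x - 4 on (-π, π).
b_5 = (1/π) ∫_{-π}^{π} f(x)·sin(5x) dx.
Evaluate the integral (use parity and integration by parts as needed): b_5 = 86/125 - 6·π^2/5.

Final answer: 86/125 - 6·π^2/5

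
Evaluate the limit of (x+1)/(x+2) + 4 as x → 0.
Direct substitution at x = 0 gives 9/2.

Final answer: 9/2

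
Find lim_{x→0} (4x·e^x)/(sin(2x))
Both numerator and denominator → 0 as x → 0; this is a 0/0 indeterminate form.
Expand each to leading order near x = 0: numerator ~ 4·x, denominator ~ 2·x.
The limit of the ratio is 2.

Final answer: 2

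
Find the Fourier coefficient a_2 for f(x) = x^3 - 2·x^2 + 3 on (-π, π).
a_2 = (1/π) ∫_{-π}^{π} f(x)·cos(2x) dx.
Evaluate the integral (use parity and integration by parts as needed): a_2 = -2.

Final answer: -2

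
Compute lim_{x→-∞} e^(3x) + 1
Evaluate the dominant behaviour as x → -∞; each term tends to a finite value or vanishes.
Limit = 1.

Final answer: 1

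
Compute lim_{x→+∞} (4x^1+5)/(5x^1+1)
This is an ∞/∞ indeterminate form as x → +∞.
Divide numerator and denominator by x and let the lower-order terms vanish; the leading terms give 4/5.
Limit = 4/5.

Final answer: 4/5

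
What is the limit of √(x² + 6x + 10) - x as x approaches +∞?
This is an ∞ − ∞ indeterminate form.
Multiply and divide by the conjugate √(x²+6x + 10) + x; the x² terms cancel, leaving (6x + 10)/(√(x²+6x + 10)+x) → 6/2 = 3.
Limit = 3.

Final answer: 3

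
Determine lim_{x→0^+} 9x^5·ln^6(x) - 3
The product is a 0·∞ indeterminate form at x → 0⁺.
Rewrite the product as 9·ln^6(x) / x^(-5) and apply L'Hôpital, or use the standard hierarchy x^(-5) ≫ |ln x|^6 as x → 0⁺.
The indeterminate product → 0, so the limit = -3.

Final answer: -3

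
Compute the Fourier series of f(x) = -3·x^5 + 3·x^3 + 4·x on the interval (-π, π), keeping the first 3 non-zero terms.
(-748 - 6·π^4 + 126·π^2)·sin(x) + (-18·π^2 + 23 + 3·π^4)·sin(2·x) + (-2·π^4 - 44/27 + 58·π^2/9)·sin(3·x)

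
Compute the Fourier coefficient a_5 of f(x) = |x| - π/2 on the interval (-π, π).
a_5 = (1/π) ∫_{-π}^{π} f(x)·cos(5x) dx.
Evaluate the integral (use parity and integration by parts as needed): a_5 = -4/(25·π).

Final answer: -4/(25·π)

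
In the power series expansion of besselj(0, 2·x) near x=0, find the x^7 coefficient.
Expand to order 7: besselj(0, 2·x) = -x^6/36 + x^4/4 - x^2 + 1 + O(x^8).
The coefficient of x^7 is 0.

Final answer: 0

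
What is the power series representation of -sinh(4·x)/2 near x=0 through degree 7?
-512·x^7/315 - 64·x^5/15 - 16·x^3/3 - 2·x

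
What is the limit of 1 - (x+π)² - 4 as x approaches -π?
Direct substitution at x = -π gives -3.

Final answer: -3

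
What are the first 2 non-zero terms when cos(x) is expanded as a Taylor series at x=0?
1 - x^2/2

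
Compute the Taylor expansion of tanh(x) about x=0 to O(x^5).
-x^3/3 + x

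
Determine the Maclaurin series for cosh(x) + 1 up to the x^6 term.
x^6/720 + x^4/24 + x^2/2 + 2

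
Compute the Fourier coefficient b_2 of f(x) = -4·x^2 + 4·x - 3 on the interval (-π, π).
b_2 = (1/π) ∫_{-π}^{π} f(x)·sin(2x) dx.
Evaluate the integral (use parity and integration by parts as needed): b_2 = -4.

Final answer: -4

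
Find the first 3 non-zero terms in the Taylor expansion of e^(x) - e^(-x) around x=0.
x^5/60 + x^3/3 + 2·x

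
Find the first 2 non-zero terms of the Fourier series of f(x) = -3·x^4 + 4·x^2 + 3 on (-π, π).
(-160 + 24·π^2)·cos(x) - 3·π^4/5 + 3 + 4·π^2/3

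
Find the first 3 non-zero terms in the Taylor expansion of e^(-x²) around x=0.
x^4/2 - x^2 + 1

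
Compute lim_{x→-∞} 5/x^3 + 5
Evaluate the dominant behaviour as x → -∞; each term tends to a finite value or vanishes.
Limit = 5.

Final answer: 5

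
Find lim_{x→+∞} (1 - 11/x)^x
As x → +∞: this is the defining limit (1 - 11/x)^x → e^(-11).
Limit = e^(-11).

Final answer: e^(-11)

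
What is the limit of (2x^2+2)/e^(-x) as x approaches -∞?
This is an ∞/∞ indeterminate form as x → -∞.
Compare growth rates of the dominant terms (exponentials ≫ polynomials ≫ logarithms), or apply L'Hôpital's rule; the quotient → 0.
Limit = 0.

Final answer: 0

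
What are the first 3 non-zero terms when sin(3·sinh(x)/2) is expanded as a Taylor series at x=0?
-263·x^5/1280 - 5·x^3/16 + 3·x/2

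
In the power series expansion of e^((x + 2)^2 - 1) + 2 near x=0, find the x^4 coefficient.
Expand to order 4: e^((x + 2)^2 - 1) + 2 = 115·x^4·e^(3)/6 + 44·x^3·e^(3)/3 + 9·x^2·e^(3) + 4·x·e^(3) + 2 + e^(3) + O(x^5).
The coefficient of x^4 is 115·e^(3)/6.

Final answer: 115·e^(3)/6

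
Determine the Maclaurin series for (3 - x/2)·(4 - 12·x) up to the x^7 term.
6·x^2 - 38·x + 12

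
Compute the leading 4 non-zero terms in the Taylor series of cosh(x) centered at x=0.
x^6/720 + x^4/24 + x^2/2 + 1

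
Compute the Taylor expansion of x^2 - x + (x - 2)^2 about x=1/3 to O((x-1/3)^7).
23/9 - 11·(x - 1/3)/3 + 2·(x - 1/3)^2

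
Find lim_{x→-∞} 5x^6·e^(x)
This is a 0·∞ indeterminate form at x → -∞.
Rewrite the product as 5x^6 / e^(-x) (an ∞/∞ form) and apply L'Hôpital, or use the standard hierarchy e^(|x|) ≫ |x^6| as x → -∞.
The indeterminate product → 0, so the limit = 0.

Final answer: 0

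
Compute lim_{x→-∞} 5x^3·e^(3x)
This is a 0·∞ indeterminate form at x → -∞.
Rewrite the product as 5x^3 / e^(-3x) (an ∞/∞ form) and apply L'Hôpital, or use the standard hierarchy e^(3|x|) ≫ |x^3| as x → -∞.
The indeterminate product → 0, so the limit = 0.

Final answer: 0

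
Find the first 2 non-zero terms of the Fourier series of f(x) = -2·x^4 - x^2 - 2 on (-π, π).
(-92 + 16·π^2)·cos(x) - 2·π^4/5 - π^2/3 - 2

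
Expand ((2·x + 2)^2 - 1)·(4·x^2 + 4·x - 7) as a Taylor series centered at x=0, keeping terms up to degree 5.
16·x^4 + 48·x^3 + 16·x^2 - 44·x - 21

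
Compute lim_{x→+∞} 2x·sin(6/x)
As x → +∞: let u = 6/x → 0⁺; then 2·x·sin(6/x) = 2·6·sin(u)/u → 2·6·1 = 12.
Limit = 12.

Final answer: 12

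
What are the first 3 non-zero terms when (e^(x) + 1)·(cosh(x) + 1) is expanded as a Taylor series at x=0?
2·x^2 + 2·x + 4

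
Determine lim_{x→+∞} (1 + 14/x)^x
As x → +∞: this is the defining limit (1 + 14/x)^x → e^14.
Limit = e^(14).

Final answer: e^(14)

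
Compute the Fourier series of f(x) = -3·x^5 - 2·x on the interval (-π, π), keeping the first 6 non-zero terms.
(-724 - 6·π^4 + 120·π^2)·sin(x) + (-15·π^2 + 49/2 + 3·π^4)·sin(2·x) + (-2·π^4 - 116/27 + 40·π^2/9)·sin(3·x) + (-15·π^2/8 + 109/64 + 3·π^4/2)·sin(4·x) + (-6·π^4/5 - 644/625 + 24·π^2/25)·sin(5·x) + (-5·π^2/9 + 41/54 + π^4)·sin(6·x)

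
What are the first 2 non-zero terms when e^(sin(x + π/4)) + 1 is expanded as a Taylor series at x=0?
√(2)·x·e^(√(2)/2)/2 + 1 + e^(√(2)/2)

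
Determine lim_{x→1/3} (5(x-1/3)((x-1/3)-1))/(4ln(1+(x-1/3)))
Both numerator and denominator → 0 as x → 1/3; this is a 0/0 indeterminate form.
Expand each to leading order near x = 1/3: numerator ~ -5·(x - 1/3), denominator ~ 4·(x - 1/3).
The limit of the ratio is -5/4.

Final answer: -5/4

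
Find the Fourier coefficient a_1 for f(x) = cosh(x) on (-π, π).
a_1 = (1/π) ∫_{-π}^{π} f(x)·cos(1x) dx.
Evaluate the integral (use parity and integration by parts as needed): a_1 = -sinh(π)/π.

Final answer: -sinh(π)/π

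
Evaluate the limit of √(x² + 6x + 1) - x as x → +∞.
This is an ∞ − ∞ indeterminate form.
Multiply and divide by the conjugate √(x²+6x + 1) + x; the x² terms cancel, leaving (6x + 1)/(√(x²+6x + 1)+x) → 6/2 = 3.
Limit = 3.

Final answer: 3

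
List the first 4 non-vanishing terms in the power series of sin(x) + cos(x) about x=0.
-x^3/6 - x^2/2 + x + 1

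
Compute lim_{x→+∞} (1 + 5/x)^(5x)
As x → +∞: write (1 + 5/x)^(5x) = ((1 + 5/x)^x)^5 → (e^5)^5 = e^25.
Limit = e^(25).

Final answer: e^(25)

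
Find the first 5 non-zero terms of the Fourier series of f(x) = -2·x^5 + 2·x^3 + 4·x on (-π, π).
(-496 - 4·π^4 + 84·π^2)·sin(x) + (-12·π^2 + 14 + 2·π^4)·sin(2·x) + (-4·π^4/3 - 16/81 + 116·π^2/27)·sin(3·x) + (-9·π^2/4 - 37/32 + π^4)·sin(4·x) + (-4·π^4/5 + 784/625 + 36·π^2/25)·sin(5·x)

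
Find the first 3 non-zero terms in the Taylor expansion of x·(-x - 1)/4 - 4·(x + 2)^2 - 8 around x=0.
-17·x^2/4 - 65·x/4 - 24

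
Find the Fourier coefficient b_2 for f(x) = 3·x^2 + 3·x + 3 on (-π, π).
b_2 = (1/π) ∫_{-π}^{π} f(x)·sin(2x) dx.
Evaluate the integral (use parity and integration by parts as needed): b_2 = -3.

Final answer: -3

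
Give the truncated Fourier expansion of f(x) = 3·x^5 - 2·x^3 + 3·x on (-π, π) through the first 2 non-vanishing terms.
(-124·π^2 + 6·π^4 + 750)·sin(x) + (-3·π^4 - 57/2 + 17·π^2)·sin(2·x)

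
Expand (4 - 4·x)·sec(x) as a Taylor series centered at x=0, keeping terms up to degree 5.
-5·x^5/6 + 5·x^4/6 - 2·x^3 + 2·x^2 - 4·x + 4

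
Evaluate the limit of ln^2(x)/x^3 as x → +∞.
This is an ∞/∞ indeterminate form as x → +∞.
The polynomial denominator x^3 dominates the logarithmic numerator (any positive power of x ≫ ln^2(x) as x → ∞), so the quotient → 0.
Limit = 0.

Final answer: 0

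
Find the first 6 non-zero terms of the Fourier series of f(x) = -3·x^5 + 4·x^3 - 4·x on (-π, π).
(-776 - 6·π^4 + 128·π^2)·sin(x) + (-19·π^2 + 65/2 + 3·π^4)·sin(2·x) + (-2·π^4 - 200/27 + 64·π^2/9)·sin(3·x) + (-31·π^2/8 + 221/64 + 3·π^4/2)·sin(4·x) + (-6·π^4/5 - 1384/625 + 64·π^2/25)·sin(5·x) + (-17·π^2/9 + 89/54 + π^4)·sin(6·x)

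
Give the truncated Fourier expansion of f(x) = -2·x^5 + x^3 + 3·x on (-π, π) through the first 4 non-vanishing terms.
(-486 - 4·π^4 + 82·π^2)·sin(x) + (-11·π^2 + 27/2 + 2·π^4)·sin(2·x) + (-4·π^4/3 - 34/81 + 98·π^2/27)·sin(3·x) + (-7·π^2/4 - 27/32 + π^4)·sin(4·x)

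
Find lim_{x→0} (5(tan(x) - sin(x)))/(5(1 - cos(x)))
Both numerator and denominator → 0 as x → 0; this is a 0/0 indeterminate form.
Expand each to leading order near x = 0: numerator ~ 5·x^3/2, denominator ~ 5·x^2/2.
The limit of the ratio is 0.

Final answer: 0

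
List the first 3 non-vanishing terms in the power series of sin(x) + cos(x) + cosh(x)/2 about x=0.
-x^2/4 + x + 3/2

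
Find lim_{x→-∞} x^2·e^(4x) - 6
The product is a 0·∞ indeterminate form at x → -∞.
Rewrite the product as x^2 / e^(-4x) (an ∞/∞ form) and apply L'Hôpital, or use the standard hierarchy e^(4|x|) ≫ |x^2| as x → -∞.
The indeterminate product → 0, so the limit = -6.

Final answer: -6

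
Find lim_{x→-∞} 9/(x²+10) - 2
Evaluate the dominant behaviour as x → -∞; each term tends to a finite value or vanishes.
Limit = -2.

Final answer: -2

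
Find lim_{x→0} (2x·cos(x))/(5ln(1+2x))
Both numerator and denominator → 0 as x → 0; this is a 0/0 indeterminate form.
Expand each to leading order near x = 0: numerator ~ 2·x, denominator ~ 10·x.
The limit of the ratio is 1/5.

Final answer: 1/5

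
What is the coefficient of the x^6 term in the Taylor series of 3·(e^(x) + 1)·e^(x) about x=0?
Expand to order 6: 3·(e^(x) + 1)·e^(x) = 13·x^6/48 + 33·x^5/40 + 17·x^4/8 + 9·x^3/2 + 15·x^2/2 + 9·x + 6 + O(x^7).
The coefficient of x^6 is 13/48.

Final answer: 13/48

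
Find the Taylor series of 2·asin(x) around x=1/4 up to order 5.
2·asin(1/4) + 8·√(15)·(x - 1/4)/15 + 16·√(15)·(x - 1/4)^2/225 + 128·√(15)·(x - 1/4)^3/1125 + 128·√(15)·(x - 1/4)^4/2025 + 59392·√(15)·(x - 1/4)^5/759375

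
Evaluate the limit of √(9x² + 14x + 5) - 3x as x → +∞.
As x → +∞: multiply by the conjugate to get (14x+5)/(√(9x²+14x+5)+3x); the denominator ~ 6x, so the limit is 14/6 = 7/3.
Limit = 7/3.

Final answer: 7/3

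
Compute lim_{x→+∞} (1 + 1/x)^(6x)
As x → +∞: write (1 + 1/x)^(6x) = ((1 + 1/x)^x)^6 → (e^1)^6 = e^6.
Limit = e^(6).

Final answer: e^(6)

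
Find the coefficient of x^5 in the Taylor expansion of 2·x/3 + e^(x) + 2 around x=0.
Expand to order 5: 2·x/3 + e^(x) + 2 = x^5/120 + x^4/24 + x^3/6 + x^2/2 + 5·x/3 + 3 + O(x^6).
The coefficient of x^5 is 1/120.

Final answer: 1/120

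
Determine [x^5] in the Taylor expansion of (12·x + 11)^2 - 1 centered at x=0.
Expand to order 5: (12·x + 11)^2 - 1 = 144·x^2 + 264·x + 120 + O(x^6).
The coefficient of x^5 is 0.

Final answer: 0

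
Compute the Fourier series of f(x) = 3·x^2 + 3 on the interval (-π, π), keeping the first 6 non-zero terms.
-12·cos(x) + 3·cos(2·x) - 4·cos(3·x)/3 + 3·cos(4·x)/4 - 12·cos(5·x)/25 + 3 + π^2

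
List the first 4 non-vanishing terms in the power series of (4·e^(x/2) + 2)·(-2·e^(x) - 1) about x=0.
-21·x^3/4 - 23·x^2/2 - 18·x - 18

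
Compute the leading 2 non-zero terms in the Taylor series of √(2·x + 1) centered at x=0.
x + 1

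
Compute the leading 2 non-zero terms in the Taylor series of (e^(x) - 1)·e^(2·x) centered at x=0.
5·x^2/2 + x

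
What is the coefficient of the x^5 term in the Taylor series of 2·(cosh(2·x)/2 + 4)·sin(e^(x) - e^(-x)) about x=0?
-247/60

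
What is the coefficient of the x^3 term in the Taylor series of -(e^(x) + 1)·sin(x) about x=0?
Expand to order 3: -(e^(x) + 1)·sin(x) = -x^3/6 - x^2 - 2·x + O(x^4).
The coefficient of x^3 is -1/6.

Final answer: -1/6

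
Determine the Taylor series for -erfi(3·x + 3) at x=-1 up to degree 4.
-6·(x + 1)/√(π) - 18·(x + 1)^3/√(π)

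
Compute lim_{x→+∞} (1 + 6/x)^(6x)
As x → +∞: write (1 + 6/x)^(6x) = ((1 + 6/x)^x)^6 → (e^6)^6 = e^36.
Limit = e^(36).

Final answer: e^(36)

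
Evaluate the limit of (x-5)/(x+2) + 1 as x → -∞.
Evaluate the dominant behaviour as x → -∞; each term tends to a finite value or vanishes.
Limit = 2.

Final answer: 2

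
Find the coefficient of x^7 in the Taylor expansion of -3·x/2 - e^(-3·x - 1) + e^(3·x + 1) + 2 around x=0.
243·e^(-1)/560 + 243·e/560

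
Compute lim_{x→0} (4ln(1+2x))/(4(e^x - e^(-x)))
Both numerator and denominator → 0 as x → 0; this is a 0/0 indeterminate form.
Expand each to leading order near x = 0: numerator ~ 8·x, denominator ~ 8·x.
The limit of the ratio is 1.

Final answer: 1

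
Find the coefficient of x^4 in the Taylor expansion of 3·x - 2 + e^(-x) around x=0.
Expand to order 4: 3·x - 2 + e^(-x) = x^4/24 - x^3/6 + x^2/2 + 2·x - 1 + O(x^5).
The coefficient of x^4 is 1/24.

Final answer: 1/24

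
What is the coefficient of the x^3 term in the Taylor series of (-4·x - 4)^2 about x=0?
Expand to order 3: (-4·x - 4)^2 = 16·x^2 + 32·x + 16 + O(x^4).
The coefficient of x^3 is 0.

Final answer: 0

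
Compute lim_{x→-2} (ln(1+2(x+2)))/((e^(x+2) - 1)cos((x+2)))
Both numerator and denominator → 0 as x → -2; this is a 0/0 indeterminate form.
Expand each to leading order near x = -2: numerator ~ 2·(x + 2), denominator ~ (x + 2).
The limit of the ratio is 2.

Final answer: 2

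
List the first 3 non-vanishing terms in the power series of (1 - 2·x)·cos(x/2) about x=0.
-x^2/8 - 2·x + 1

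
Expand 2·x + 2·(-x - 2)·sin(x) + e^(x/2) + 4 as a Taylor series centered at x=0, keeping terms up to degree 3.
11·x^3/16 - 15·x^2/8 - 3·x/2 + 5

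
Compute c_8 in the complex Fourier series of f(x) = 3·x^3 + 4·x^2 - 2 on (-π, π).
Compute the real Fourier coefficients first: a_8 = 1/4, b_8 = 9/128 - 3·π^2/4.
Then c_8 = (a_8 − i·b_8)/2 = 1/8 - 9·i/256 + 3·i·π^2/8.

Final answer: 1/8 - 9·i/256 + 3·i·π^2/8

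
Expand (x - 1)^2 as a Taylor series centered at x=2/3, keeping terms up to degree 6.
1/9 - 2·(x - 2/3)/3 + (x - 2/3)^2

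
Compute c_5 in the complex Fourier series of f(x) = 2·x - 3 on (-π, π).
Compute the real Fourier coefficients first: a_5 = 0, b_5 = 4/5.
Then c_5 = (a_5 − i·b_5)/2 = -2·i/5.

Final answer: -2·i/5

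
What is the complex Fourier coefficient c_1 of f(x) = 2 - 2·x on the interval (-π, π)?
Compute the real Fourier coefficients first: a_1 = 0, b_1 = -4.
Then c_1 = (a_1 − i·b_1)/2 = 2·i.

Final answer: 2·i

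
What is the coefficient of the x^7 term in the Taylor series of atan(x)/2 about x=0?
Expand to order 7: atan(x)/2 = -x^7/14 + x^5/10 - x^3/6 + x/2 + O(x^8).
The coefficient of x^7 is -1/14.

Final answer: -1/14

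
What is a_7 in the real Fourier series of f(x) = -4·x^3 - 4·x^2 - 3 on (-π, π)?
a_7 = (1/π) ∫_{-π}^{π} f(x)·cos(7x) dx.
Evaluate the integral (use parity and integration by parts as needed): a_7 = 16/49.

Final answer: 16/49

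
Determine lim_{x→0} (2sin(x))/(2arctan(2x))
Both numerator and denominator → 0 as x → 0; this is a 0/0 indeterminate form.
Expand each to leading order near x = 0: numerator ~ 2·x, denominator ~ 4·x.
The limit of the ratio is 1/2.

Final answer: 1/2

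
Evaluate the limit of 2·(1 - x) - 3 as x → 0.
Direct substitution at x = 0 gives -1.

Final answer: -1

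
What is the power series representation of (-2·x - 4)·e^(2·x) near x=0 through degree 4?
-16·x^4/3 - 28·x^3/3 - 12·x^2 - 10·x - 4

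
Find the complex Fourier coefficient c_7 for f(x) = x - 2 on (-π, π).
Compute the real Fourier coefficients first: a_7 = 0, b_7 = 2/7.
Then c_7 = (a_7 − i·b_7)/2 = -i/7.

Final answer: -i/7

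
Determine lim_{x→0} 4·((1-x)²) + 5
Direct substitution at x = 0 gives 9.

Final answer: 9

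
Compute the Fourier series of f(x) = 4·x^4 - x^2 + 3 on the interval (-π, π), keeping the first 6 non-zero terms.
(196 - 32·π^2)·cos(x) + (-13 + 8·π^2)·cos(2·x) + (76/27 - 32·π^2/9)·cos(3·x) + (-1 + 2·π^2)·cos(4·x) + (292/625 - 32·π^2/25)·cos(5·x) - π^2/3 + 3 + 4·π^4/5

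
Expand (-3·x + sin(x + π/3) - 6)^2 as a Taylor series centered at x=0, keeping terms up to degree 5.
x^5·(-6 + √(3)/2)^2·(-√(3)/(16·(-6 + √(3)/2)^2) + 1/(120·(-6 + √(3)/2))) + x^4·(-6 + √(3)/2)^2·(√(3)/(24·(-6 + √(3)/2)) + 29/(48·(-6 + √(3)/2)^2)) + x^3·(-6 + √(3)/2)^2·(-1/(6·(-6 + √(3)/2)) + 5·√(3)/(4·(-6 + √(3)/2)^2)) + x^2·(-6 + √(3)/2)^2·(-√(3)/(2·(-6 + √(3)/2)) + 25/(4·(-6 + √(3)/2)^2)) + x·(30 - 5·√(3)/2) + (-6 + √(3)/2)^2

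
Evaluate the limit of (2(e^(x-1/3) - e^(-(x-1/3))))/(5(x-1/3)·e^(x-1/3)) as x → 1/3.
Both numerator and denominator → 0 as x → 1/3; this is a 0/0 indeterminate form.
Expand each to leading order near x = 1/3: numerator ~ 4·(x - 1/3), denominator ~ 5·(x - 1/3).
The limit of the ratio is 4/5.

Final answer: 4/5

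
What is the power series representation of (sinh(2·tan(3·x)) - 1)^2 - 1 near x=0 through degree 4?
648·x^4 - 108·x^3 + 36·x^2 - 12·x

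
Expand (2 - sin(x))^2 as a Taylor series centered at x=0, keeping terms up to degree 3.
2·x^3/3 + x^2 - 4·x + 4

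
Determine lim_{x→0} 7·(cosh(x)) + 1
Direct substitution at x = 0 gives 8.

Final answer: 8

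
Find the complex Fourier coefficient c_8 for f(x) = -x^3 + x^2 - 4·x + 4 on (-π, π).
Compute the real Fourier coefficients first: a_8 = 1/16, b_8 = 125/128 + π^2/4.
Then c_8 = (a_8 − i·b_8)/2 = 1/32 - i·π^2/8 - 125·i/256.

Final answer: 1/32 - i·π^2/8 - 125·i/256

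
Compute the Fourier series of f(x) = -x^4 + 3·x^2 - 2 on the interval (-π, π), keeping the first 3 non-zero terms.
(-60 + 8·π^2)·cos(x) + (6 - 2·π^2)·cos(2·x) - π^4/5 - 2 + π^2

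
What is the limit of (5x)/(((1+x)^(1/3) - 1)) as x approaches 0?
Both numerator and denominator → 0 as x → 0; this is a 0/0 indeterminate form.
Expand each to leading order near x = 0: numerator ~ 5·x, denominator ~ x/3.
The limit of the ratio is 15.

Final answer: 15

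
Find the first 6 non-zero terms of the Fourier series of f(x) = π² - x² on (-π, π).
4·cos(x) - cos(2·x) + 4·cos(3·x)/9 - cos(4·x)/4 + 4·cos(5·x)/25 + 2·π^2/3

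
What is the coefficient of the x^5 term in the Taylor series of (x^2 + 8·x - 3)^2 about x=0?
Expand to order 5: (x^2 + 8·x - 3)^2 = x^4 + 16·x^3 + 58·x^2 - 48·x + 9 + O(x^6).
The coefficient of x^5 is 0.

Final answer: 0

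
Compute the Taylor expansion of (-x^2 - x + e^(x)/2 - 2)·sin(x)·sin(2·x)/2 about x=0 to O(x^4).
-x^3/2 - 3·x^2/2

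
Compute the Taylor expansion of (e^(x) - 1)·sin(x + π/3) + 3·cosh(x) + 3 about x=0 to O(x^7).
x^6·(-1/720 + √(3)/1440) + x^5·(-√(3)/60 - 1/48) + x^4·(1/8 - 5·√(3)/48) + x^3·(1/4 - √(3)/6) + x^2·(√(3)/4 + 2) + √(3)·x/2 + 6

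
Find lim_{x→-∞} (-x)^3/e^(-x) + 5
The quotient is an ∞/∞ indeterminate form as x → -∞.
Compare growth rates of the dominant terms (exponentials ≫ polynomials ≫ logarithms), or apply L'Hôpital's rule; the quotient → 0.
Adding the constant: 0 + 5 = 5. Limit = 5.

Final answer: 5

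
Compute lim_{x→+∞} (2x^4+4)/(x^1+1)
This is an ∞/∞ indeterminate form as x → +∞.
Divide numerator and denominator by x^4 and let the lower-order terms vanish; the numerator's degree 4 exceeds the denominator's degree 1, so the quotient diverges.
Limit = ∞.

Final answer: ∞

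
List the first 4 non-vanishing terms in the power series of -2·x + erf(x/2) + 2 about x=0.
x^5/(160·√(π)) - x^3/(12·√(π)) + x·(-2 + 1/√(π)) + 2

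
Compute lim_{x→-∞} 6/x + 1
Evaluate the dominant behaviour as x → -∞; each term tends to a finite value or vanishes.
Limit = 1.

Final answer: 1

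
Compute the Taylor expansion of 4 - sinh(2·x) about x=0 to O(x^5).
-4·x^3/3 - 2·x + 4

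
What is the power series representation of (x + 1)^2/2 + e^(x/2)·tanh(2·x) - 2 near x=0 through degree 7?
-1029209·x^7/161280 + 11971·x^6/5760 + 3781·x^5/960 - 31·x^4/24 - 29·x^3/12 + 3·x^2/2 + 3·x - 3/2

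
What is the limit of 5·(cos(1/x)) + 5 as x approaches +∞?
Evaluate the dominant behaviour as x → +∞; each term tends to a finite value or vanishes.
Limit = 10.

Final answer: 10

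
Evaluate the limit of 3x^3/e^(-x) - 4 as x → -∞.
The quotient is an ∞/∞ indeterminate form as x → -∞.
Compare growth rates of the dominant terms (exponentials ≫ polynomials ≫ logarithms), or apply L'Hôpital's rule; the quotient → 0.
Adding the constant: 0 - 4 = -4. Limit = -4.

Final answer: -4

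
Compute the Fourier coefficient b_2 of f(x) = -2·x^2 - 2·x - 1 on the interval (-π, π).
b_2 = (1/π) ∫_{-π}^{π} f(x)·sin(2x) dx.
Evaluate the integral (use parity and integration by parts as needed): b_2 = 2.

Final answer: 2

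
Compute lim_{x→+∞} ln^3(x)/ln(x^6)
This is an ∞/∞ indeterminate form as x → +∞.
Write ln(x^6) = 6·ln(x), reducing the quotient to ln^2(x)/6 → ∞.
Limit = ∞.

Final answer: ∞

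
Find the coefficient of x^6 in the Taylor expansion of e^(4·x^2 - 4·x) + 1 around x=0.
Expand to order 6: e^(4·x^2 - 4·x) + 1 = 5536·x^6/45 - 416·x^5/5 + 152·x^4/3 - 80·x^3/3 + 12·x^2 - 4·x + 2 + O(x^7).
The coefficient of x^6 is 5536/45.

Final answer: 5536/45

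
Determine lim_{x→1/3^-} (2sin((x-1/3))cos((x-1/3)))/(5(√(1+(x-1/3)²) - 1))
Both numerator and denominator → 0 as x → 1/3^-; this is a 0/0 indeterminate form.
Expand each to leading order near x = 1/3: numerator ~ 2·(x - 1/3), denominator ~ 5·(x - 1/3)^2/2.
The limit of the ratio is -∞.

Final answer: -∞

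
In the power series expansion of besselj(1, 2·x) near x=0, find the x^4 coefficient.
Expand to order 4: besselj(1, 2·x) = -x^3/2 + x + O(x^5).
The coefficient of x^4 is 0.

Final answer: 0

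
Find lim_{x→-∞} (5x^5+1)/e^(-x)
This is an ∞/∞ indeterminate form as x → -∞.
Compare growth rates of the dominant terms (exponentials ≫ polynomials ≫ logarithms), or apply L'Hôpital's rule; the quotient → 0.
Limit = 0.

Final answer: 0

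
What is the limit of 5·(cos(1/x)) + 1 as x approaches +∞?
Evaluate the dominant behaviour as x → +∞; each term tends to a finite value or vanishes.
Limit = 6.

Final answer: 6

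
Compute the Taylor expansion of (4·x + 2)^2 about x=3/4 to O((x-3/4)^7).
25 + 40·(x - 3/4) + 16·(x - 3/4)^2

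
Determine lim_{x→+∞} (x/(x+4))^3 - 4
As x → +∞: x/(x+4) = 1/(1 + 4/x) → 1, and the 3rd power of a limit-1 base also → 1; with the additive constant, 1 - 4 = -3.
Limit = -3.

Final answer: -3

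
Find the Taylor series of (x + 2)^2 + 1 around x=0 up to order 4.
x^2 + 4·x + 5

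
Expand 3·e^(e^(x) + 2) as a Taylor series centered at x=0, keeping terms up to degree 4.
15·x^4·e^(3)/8 + 5·x^3·e^(3)/2 + 3·x^2·e^(3) + 3·x·e^(3) + 3·e^(3)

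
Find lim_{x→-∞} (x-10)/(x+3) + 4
Evaluate the dominant behaviour as x → -∞; each term tends to a finite value or vanishes.
Limit = 5.

Final answer: 5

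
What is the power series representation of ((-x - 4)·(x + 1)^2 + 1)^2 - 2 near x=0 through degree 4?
54·x^4 + 114·x^3 + 117·x^2 + 54·x + 7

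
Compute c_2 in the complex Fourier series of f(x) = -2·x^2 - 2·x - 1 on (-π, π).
Compute the real Fourier coefficients first: a_2 = -2, b_2 = 2.
Then c_2 = (a_2 − i·b_2)/2 = -1 - i.

Final answer: -1 - i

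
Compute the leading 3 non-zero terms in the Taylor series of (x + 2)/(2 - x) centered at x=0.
x^2/2 + x + 1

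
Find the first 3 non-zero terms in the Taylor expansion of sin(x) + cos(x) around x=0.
-x^2/2 + x + 1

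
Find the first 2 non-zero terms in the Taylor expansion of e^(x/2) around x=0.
x/2 + 1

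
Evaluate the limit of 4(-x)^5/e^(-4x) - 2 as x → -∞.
The quotient is an ∞/∞ indeterminate form as x → -∞.
Compare growth rates of the dominant terms (exponentials ≫ polynomials ≫ logarithms), or apply L'Hôpital's rule; the quotient → 0.
Adding the constant: 0 - 2 = -2. Limit = -2.

Final answer: -2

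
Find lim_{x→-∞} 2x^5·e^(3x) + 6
The product is a 0·∞ indeterminate form at x → -∞.
Rewrite the product as 2x^5 / e^(-3x) (an ∞/∞ form) and apply L'Hôpital, or use the standard hierarchy e^(3|x|) ≫ |x^5| as x → -∞.
The indeterminate product → 0, so the limit = 6.

Final answer: 6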